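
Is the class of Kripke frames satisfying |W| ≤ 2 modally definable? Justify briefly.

Any modally definable frame class is closed under disjoint unions.
Any modal formula valid on each of 3 disjoint one-world frames is valid on their disjoint union (validity is preserved under disjoint unions). Each one-world frame has |W|=1≤2, but the union has |W|=3.
Hence having at most 2 worlds is not modally definable.

No — not modally definable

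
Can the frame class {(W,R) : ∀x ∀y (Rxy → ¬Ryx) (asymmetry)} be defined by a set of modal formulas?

No — not modally definable

If a class were modally definable it would be closed under surjective bounded morphisms (Goldblatt–Thomason).
The 5-cycle (worlds 0,1,2,3,4 with 0→1→2→3→4→0) is asymmetric. Mapping every world to a single reflexive point • is a surjective bounded morphism, and the reflexive point is not asymmetric (R•• but asymmetry requires ¬R••).
So no modal formula (or set of formulas) defines exactly the asymmetric frames.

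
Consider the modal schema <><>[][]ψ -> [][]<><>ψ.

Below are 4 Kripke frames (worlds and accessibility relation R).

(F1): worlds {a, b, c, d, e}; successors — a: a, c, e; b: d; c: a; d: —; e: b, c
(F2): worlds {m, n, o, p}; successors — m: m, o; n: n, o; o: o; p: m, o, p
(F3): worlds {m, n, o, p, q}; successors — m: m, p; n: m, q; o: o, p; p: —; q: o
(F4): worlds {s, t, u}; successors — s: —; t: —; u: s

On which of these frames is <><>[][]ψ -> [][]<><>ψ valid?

The schema corresponds to a generalized confluence (Geach) condition: forall x forall y forall z ((x R^2 y & x R^2 z) -> exists w (y R^2 w & z R^2 w)).
(F1): fails — aR²a, aR²b but no w with aR²w and bR²w.
(F2): condition met.
(F3): fails — mR²m, mR²p but no w with mR²w and pR²w.
(F4): condition met.
Valid on: (F2), (F4).

(F2), (F4)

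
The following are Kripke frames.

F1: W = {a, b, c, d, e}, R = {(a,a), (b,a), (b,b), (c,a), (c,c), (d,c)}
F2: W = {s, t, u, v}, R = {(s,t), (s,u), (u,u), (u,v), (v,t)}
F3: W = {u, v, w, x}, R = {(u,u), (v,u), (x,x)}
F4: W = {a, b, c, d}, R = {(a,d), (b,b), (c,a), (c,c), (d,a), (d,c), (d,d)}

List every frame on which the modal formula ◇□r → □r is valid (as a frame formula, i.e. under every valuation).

This is the axiom for the Euclidean property; its first-order frame correspondent is ∀x ∀y ∀z (Rxy ∧ Rxz → Ryz).
F1: fails — Rba and Rbb but not Rab.
F2: fails — Rsu and Rst but not Rut.
F3: ✓.
F4: fails — Rca and Rcc but not Rac.

F3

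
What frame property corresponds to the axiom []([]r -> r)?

Suppose □(□r→r) is valid. Take Rxy and set V(r)={w : Ryw}. Then at y, □r holds; since □(□r→r) at x, □r→r at y, so r at y, i.e. Ryy.
The converse is a direct semantic check.
So the correspondent is shift-reflexivity.

shift-reflexivity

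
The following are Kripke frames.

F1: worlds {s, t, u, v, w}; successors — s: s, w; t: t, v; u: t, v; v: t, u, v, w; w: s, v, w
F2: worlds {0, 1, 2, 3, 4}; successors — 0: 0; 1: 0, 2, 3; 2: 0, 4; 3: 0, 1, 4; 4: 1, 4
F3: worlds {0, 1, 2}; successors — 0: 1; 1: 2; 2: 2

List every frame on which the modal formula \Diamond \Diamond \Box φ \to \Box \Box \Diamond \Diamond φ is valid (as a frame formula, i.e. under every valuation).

This is the axiom for a generalized confluence (Geach) condition; its first-order frame correspondent is \forall x \forall y \forall z ((x R^2 y \wedge x R^2 z) \to \exists w (yRw \wedge z R^2 w)).
F1: ✓.
F2: fails — 1R²4, 1R²0 but no w with 4Rw and 0R²w.
F3: ✓.
Valid on: F1, F3.

F1, F3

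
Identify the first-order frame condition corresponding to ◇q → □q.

Suppose ◇q→□q is valid. Take Rxy, Rxz and set V(q)={y}. Then ◇q at x, so □q at x, so q at z, i.e. z=y.

partial functionality: ∀x ∀y ∀z (Rxy ∧ Rxz → y = z)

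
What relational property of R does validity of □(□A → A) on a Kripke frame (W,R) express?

shift-reflexivity: ∀x ∀y (Rxy → Ryy)

Suppose □(□A→A) is valid. Take Rxy and set V(A)={w : Ryw}. Then at y, □A holds; since □(□A→A) at x, □A→A at y, so A at y, i.e. Ryy.
Conversely, on a frame with shift-reflexivity the schema holds at every world under every valuation.
Frame condition: ∀x ∀y (Rxy → Ryy).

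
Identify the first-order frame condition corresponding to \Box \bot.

This is the Ver axiom.
It corresponds to emptiness of R: \forall x \forall y \neg Rxy.

emptiness of R: \forall x \forall y \neg Rxy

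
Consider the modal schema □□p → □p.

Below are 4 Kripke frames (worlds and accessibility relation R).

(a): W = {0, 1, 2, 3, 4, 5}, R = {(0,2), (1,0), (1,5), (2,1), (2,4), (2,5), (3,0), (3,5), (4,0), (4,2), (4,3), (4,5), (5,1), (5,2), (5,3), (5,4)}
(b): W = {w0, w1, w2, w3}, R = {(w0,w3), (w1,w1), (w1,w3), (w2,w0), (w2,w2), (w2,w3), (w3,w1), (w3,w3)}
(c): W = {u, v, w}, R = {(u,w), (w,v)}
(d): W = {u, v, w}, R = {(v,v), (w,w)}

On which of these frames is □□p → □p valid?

(b), (d)

The schema corresponds to density: ∀x ∀y (Rxy → ∃z (Rxz ∧ Rzy)).
(a): fails — R10 but no z with R1z and Rz0.
(b): condition met.
(c): fails — Ruw but no z with Ruz and Rzw.
(d): condition met.
Valid on: (b), (d).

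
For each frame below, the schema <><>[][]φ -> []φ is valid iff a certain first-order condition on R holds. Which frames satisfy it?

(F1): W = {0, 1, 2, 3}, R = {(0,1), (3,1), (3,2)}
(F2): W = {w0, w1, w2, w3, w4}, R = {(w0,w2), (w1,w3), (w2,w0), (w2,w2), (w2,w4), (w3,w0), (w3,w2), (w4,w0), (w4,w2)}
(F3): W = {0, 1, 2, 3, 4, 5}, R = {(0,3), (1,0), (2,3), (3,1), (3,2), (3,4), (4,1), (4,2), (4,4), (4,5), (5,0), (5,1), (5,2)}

This is the axiom for a generalized confluence (Geach) condition; its first-order frame correspondent is forall x forall y forall z ((x R^2 y & xRz) -> exists w (y R^2 w & z = w)).
(F1): condition met.
(F2): fails — w1R²w0, w1Rw3 but no w with w0R²w and w3=w.
(F3): fails — 0R²2, 0R3 but no w with 2R²w and 3=w.

(F1)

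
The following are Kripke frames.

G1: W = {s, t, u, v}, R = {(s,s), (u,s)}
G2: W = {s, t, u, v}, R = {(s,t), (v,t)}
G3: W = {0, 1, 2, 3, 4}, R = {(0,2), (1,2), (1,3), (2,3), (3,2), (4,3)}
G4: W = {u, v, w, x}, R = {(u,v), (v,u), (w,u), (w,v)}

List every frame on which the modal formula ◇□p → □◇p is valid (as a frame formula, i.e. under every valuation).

G1

The schema corresponds to convergence: ∀x ∀y ∀z (Rxy ∧ Rxz → ∃w (Ryw ∧ Rzw)).
G1: condition met.
G2: fails — Rst and Rst but t and t have no common successor.
G3: fails — R12 and R13 but 2 and 3 have no common successor.
G4: fails — Rwu and Rwv but u and v have no common successor.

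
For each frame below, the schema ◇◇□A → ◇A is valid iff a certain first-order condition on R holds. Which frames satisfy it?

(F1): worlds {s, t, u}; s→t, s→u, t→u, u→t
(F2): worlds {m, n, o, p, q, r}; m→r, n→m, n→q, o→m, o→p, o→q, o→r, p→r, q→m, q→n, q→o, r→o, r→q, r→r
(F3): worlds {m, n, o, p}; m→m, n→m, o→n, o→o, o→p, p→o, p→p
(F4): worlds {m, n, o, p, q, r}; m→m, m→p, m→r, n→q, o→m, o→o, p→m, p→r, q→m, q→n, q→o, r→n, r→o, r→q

The schema corresponds to a generalized confluence (Geach) condition: ∀x ∀y (xR²y → ∃w (yRw ∧ xRw)).
(F1): satisfies the condition.
(F2): fails — mR²q but no w with qRw and mRw.
(F3): fails — oR²m but no w with mRw and oRw.
(F4): fails — mR²n but no w with nRw and mRw.

(F1)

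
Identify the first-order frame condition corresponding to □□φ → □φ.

Suppose □□φ→□φ is valid. Take Rxy and set V(φ)={w : xR²w}. Then □□φ at x, so □φ at x, so φ at y, i.e. ∃z(Rxz∧Rzy).

Density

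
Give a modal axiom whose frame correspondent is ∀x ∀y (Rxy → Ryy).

□(□ψ → ψ)

The condition is shift-reflexivity. The T□ schema □(□ψ → ψ) defines it.
Suppose □(□ψ→ψ) is valid. Take Rxy and set V(ψ)={w : Ryw}. Then at y, □ψ holds; since □(□ψ→ψ) at x, □ψ→ψ at y, so ψ at y, i.e. Ryy.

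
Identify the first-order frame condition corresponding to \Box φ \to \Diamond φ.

Suppose □φ→◇φ is valid. At any x set V(φ)=W. Then □φ at x, so ◇φ at x, so x has a successor.
Conversely, on a frame with seriality the schema holds at every world under every valuation.
Frame condition: \forall x \exists y Rxy.

seriality: \forall x \exists y Rxy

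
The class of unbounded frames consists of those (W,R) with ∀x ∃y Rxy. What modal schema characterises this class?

□q → ◇q

A defining formula is □q → ◇q (the D axiom).
Suppose □q→◇q is valid. At any x set V(q)=W. Then □q at x, so ◇q at x, so x has a successor.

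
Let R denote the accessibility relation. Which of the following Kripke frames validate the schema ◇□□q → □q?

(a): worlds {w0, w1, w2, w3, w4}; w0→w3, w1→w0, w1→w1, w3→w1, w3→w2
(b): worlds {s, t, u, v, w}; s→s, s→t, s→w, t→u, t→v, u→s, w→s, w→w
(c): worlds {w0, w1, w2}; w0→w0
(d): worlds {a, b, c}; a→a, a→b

(c)

Frame correspondent (Sahlqvist): ∀x ∀y ∀z ((xRy ∧ xRz) → ∃w (yR²w ∧ z = w)) — i.e. a generalized confluence (Geach) condition.
(a): fails — w0Rw3, w0Rw3 but no w with w3R²w and w3=w.
(b): fails — sRt, sRt but no w* with tR²w* and t=w*.
(c): ✓.
(d): fails — aRb, aRa but no w with bR²w and a=w.
Valid on: (c).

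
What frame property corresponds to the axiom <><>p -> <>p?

transitivity: forall x forall y forall z (Rxy & Ryz -> Rxz)

Replacing p by ¬p and contraposing gives the equivalent schema □p → □□p.
Suppose □p→□□p is valid. Take Rxy, Ryz and set V(p)={w : Rxw}. Then □p at x, so □□p at x, so □p at y, so p at z, i.e. Rxz.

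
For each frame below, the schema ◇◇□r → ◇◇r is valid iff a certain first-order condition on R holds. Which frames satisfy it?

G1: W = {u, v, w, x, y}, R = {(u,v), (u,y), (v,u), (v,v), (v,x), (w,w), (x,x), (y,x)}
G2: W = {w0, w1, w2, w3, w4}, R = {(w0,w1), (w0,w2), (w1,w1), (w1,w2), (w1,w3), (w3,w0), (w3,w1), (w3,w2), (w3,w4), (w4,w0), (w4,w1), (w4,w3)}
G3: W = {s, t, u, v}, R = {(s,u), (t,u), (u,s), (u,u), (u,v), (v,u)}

The schema corresponds to a generalized confluence (Geach) condition: ∀x ∀y (xR²y → ∃w (yRw ∧ xR²w)).
G1: holds.
G2: fails — w0R²w2 but no w with w2Rw and w0R²w.
G3: holds.

G1, G3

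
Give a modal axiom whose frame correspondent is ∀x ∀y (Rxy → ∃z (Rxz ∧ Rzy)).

A defining formula is □□s → □s (the C4 axiom).
Suppose □□s→□s is valid. Take Rxy and set V(s)={w : xR²w}. Then □□s at x, so □s at x, so s at y, i.e. ∃z(Rxz∧Rzy).

□□s → □s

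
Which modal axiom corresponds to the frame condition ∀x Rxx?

The condition is reflexivity. The T schema □q → q defines it.
Suppose □q→q is valid. At any x set V(q)={w : Rxw}. Then □q holds at x, so q holds at x, i.e. Rxx.

□q → q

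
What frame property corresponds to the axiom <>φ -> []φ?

Suppose ◇φ→□φ is valid. Take Rxy, Rxz and set V(φ)={y}. Then ◇φ at x, so □φ at x, so φ at z, i.e. z=y.
Conversely, on a frame with partial functionality the schema holds at every world under every valuation.
So the correspondent is partial functionality.

partial functionality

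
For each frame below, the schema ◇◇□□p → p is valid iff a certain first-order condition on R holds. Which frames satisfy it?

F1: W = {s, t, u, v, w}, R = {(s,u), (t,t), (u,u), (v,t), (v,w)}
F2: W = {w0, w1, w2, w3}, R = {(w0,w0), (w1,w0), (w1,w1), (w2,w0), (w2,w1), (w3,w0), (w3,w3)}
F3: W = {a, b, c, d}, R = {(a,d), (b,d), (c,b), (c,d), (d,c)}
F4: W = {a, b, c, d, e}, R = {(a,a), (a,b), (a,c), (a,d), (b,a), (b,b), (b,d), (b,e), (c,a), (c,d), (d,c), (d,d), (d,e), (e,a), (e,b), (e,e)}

F4

Frame correspondent (Sahlqvist): ∀x ∀y (xR²y → ∃w (yR²w ∧ x = w)) — i.e. a generalized confluence (Geach) condition.
F1: fails — sR²u but no w* with uR²w* and s=w*.
F2: fails — w1R²w0 but no w with w0R²w and w1=w.
F3: fails — aR²c but no w with cR²w and a=w.
F4: holds.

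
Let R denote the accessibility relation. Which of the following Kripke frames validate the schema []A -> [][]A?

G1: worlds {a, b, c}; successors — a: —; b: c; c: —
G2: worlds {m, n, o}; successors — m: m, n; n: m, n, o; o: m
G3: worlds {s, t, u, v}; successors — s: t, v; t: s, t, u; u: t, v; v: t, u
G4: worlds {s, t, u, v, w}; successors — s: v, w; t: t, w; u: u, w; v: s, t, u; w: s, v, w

G1

Frame correspondent (Sahlqvist): forall x forall y forall z (Rxy & Ryz -> Rxz) — i.e. transitivity.
G1: satisfies the condition.
G2: fails — Rom and Rmn but not Ron.
G3: fails — Ruv and Rvu but not Ruu.
G4: fails — Ruw and Rwv but not Ruv.
Valid on: G1.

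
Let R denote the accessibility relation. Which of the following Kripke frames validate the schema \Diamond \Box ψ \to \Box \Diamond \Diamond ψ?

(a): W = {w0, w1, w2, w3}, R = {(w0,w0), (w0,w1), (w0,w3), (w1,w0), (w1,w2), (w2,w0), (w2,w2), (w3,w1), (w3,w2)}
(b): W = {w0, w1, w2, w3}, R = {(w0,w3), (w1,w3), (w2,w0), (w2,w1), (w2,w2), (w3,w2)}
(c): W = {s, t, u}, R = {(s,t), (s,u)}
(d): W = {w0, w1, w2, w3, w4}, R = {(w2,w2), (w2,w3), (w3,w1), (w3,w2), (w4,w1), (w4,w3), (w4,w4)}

(a)

The schema corresponds to a generalized confluence (Geach) condition: \forall x \forall y \forall z ((xRy \wedge xRz) \to \exists w (yRw \wedge z R^2 w)).
(a): ✓.
(b): fails — w2Rw0, w2Rw0 but no w with w0Rw and w0R²w.
(c): fails — sRt, sRt but no w with tRw and tR²w.
(d): fails — w3Rw1, w3Rw1 but no w with w1Rw and w1R²w.
Valid on: (a).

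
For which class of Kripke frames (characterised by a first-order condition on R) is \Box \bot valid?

emptiness of R

□⊥ is valid iff no world has any successor (otherwise □⊥ fails at any world with one).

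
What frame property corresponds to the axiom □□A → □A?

This is the C4 axiom.
Its frame correspondent is density — ∀x ∀y (Rxy → ∃z (Rxz ∧ Rzy)).

density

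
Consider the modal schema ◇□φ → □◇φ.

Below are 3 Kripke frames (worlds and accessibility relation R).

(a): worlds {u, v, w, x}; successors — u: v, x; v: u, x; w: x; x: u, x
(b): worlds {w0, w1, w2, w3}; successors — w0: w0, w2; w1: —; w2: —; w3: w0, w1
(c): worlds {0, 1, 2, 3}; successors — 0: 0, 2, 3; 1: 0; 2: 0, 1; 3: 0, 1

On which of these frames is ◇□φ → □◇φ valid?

Frame correspondent (Sahlqvist): ∀x ∀y ∀z (Rxy ∧ Rxz → ∃w (Ryw ∧ Rzw)) — i.e. convergence.
(a): ✓.
(b): fails — Rw0w2 and Rw0w2 but w2 and w2 have no common successor.
(c): ✓.
Valid on: (a), (c).

(a), (c)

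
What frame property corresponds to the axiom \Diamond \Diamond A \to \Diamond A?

This schema is equivalent to the 4 axiom □A → □□A.
It corresponds to transitivity: \forall x \forall y \forall z (Rxy \wedge Ryz \to Rxz).

transitivity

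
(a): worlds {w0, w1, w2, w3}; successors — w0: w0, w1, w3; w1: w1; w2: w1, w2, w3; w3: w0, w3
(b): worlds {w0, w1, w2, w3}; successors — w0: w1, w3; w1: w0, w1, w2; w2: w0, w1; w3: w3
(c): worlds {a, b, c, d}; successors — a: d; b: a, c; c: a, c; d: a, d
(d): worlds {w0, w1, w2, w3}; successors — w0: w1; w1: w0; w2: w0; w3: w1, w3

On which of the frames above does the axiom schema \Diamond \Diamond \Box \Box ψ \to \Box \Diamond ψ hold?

(c)

This is the axiom for a generalized confluence (Geach) condition; its first-order frame correspondent is \forall x \forall y \forall z ((x R^2 y \wedge xRz) \to \exists w (y R^2 w \wedge zRw)).
(a): fails — w0R²w1, w0Rw3 but no w with w1R²w and w3Rw.
(b): fails — w0R²w3, w0Rw1 but no w with w3R²w and w1Rw.
(c): satisfies the condition.
(d): fails — w3R²w0, w3Rw3 but no w with w0R²w and w3Rw.
Valid on: (c).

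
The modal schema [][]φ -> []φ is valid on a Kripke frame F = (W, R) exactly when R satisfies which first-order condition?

This is the C4 axiom.
It corresponds to density: forall x forall y (Rxy -> exists z (Rxz & Rzy)).

density: forall x forall y (Rxy -> exists z (Rxz & Rzy))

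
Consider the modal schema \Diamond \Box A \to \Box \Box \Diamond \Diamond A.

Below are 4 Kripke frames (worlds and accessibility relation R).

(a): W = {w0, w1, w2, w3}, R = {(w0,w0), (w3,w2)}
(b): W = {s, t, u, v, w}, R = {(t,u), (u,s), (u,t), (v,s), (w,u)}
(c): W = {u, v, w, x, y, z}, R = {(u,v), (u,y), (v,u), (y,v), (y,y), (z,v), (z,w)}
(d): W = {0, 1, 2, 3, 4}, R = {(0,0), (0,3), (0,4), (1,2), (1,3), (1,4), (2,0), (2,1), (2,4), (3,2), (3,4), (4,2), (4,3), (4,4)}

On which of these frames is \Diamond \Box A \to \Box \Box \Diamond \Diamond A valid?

The schema corresponds to a generalized confluence (Geach) condition: \forall x \forall y \forall z ((xRy \wedge x R^2 z) \to \exists w (yRw \wedge z R^2 w)).
(a): satisfies the condition.
(b): fails — tRu, tR²s but no w* with uRw* and sR²w*.
(c): fails — uRv, uR²v but no t with vRt and vR²t.
(d): satisfies the condition.
Valid on: (a), (d).

(a), (d)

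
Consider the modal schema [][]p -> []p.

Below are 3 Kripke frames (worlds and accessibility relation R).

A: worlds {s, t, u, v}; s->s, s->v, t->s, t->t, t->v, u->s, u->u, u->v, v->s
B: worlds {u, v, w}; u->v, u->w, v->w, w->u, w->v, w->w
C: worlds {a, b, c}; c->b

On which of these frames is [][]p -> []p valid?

The schema corresponds to density: forall x forall y (Rxy -> exists z (Rxz & Rzy)).
A: ✓.
B: ✓.
C: fails — Rcb but no z with Rcz and Rzb.

A, B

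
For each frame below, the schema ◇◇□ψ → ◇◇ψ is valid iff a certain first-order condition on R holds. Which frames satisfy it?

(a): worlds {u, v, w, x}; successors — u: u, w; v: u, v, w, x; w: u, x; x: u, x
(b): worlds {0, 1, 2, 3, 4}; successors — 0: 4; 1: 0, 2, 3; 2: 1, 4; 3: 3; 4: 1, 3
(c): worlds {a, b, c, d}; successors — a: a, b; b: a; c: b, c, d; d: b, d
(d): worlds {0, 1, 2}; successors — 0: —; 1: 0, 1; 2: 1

(a), (c)

Frame correspondent (Sahlqvist): ∀x ∀y (xR²y → ∃w (yRw ∧ xR²w)) — i.e. a generalized confluence (Geach) condition.
(a): ✓.
(b): fails — 2R²0 but no w with 0Rw and 2R²w.
(c): ✓.
(d): fails — 1R²0 but no w with 0Rw and 1R²w.
Valid on: (a), (c).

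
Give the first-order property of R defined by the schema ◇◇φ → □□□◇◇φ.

∀x ∀y ∀z ((xR²y ∧ xR³z) → ∃w (y = w ∧ zR²w))

This is a Sahlqvist (Geach-type) schema ◇^2□^0φ → □^3◇^2φ.
Minimal-valuation argument: fix x; take any y with xR^2y and any z with xR^3z. Set V(φ) to the set of worlds R-reachable from y in exactly 0 steps. Then □^0φ holds at y, so the antecedent holds at x; validity forces ◇^2φ at z, giving a w with zR^2w and yR^0w.
First-order correspondent: ∀x ∀y ∀z ((xR²y ∧ xR³z) → ∃w (y = w ∧ zR²w)).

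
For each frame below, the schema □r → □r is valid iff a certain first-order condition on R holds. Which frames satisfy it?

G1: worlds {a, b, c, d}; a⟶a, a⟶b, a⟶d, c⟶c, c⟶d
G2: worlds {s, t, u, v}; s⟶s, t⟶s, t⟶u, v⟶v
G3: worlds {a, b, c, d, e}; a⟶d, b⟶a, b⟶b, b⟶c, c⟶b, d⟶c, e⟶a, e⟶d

Frame correspondent (Sahlqvist): ∀x ∀z (xRz → ∃w (xRw ∧ z = w)) — i.e. a generalized confluence (Geach) condition.
G1: holds.
G2: holds.
G3: holds.

G1, G2, G3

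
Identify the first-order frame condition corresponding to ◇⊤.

Seriality

◇⊤ holds at w iff w has a successor, so frame-validity of ◇⊤ is exactly seriality. Equivalently via □q → ◇q:
Suppose □q→◇q is valid. At any x set V(q)=W. Then □q at x, so ◇q at x, so x has a successor.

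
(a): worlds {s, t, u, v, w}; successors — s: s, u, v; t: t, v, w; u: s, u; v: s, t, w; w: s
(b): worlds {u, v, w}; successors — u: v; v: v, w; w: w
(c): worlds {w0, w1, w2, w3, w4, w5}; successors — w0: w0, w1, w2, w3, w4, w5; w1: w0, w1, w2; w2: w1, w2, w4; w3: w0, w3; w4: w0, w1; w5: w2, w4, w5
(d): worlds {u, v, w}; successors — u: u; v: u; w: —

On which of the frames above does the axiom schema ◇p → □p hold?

This is the axiom for partial functionality; its first-order frame correspondent is ∀x ∀y ∀z (Rxy ∧ Rxz → y = z).
(a): fails — s sees both s and u.
(b): fails — v sees both v and w.
(c): fails — w0 sees both w0 and w1.
(d): holds.

(d)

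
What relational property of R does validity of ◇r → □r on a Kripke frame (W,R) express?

Suppose ◇r→□r is valid. Take Rxy, Rxz and set V(r)={y}. Then ◇r at x, so □r at x, so r at z, i.e. z=y.

Partial functionality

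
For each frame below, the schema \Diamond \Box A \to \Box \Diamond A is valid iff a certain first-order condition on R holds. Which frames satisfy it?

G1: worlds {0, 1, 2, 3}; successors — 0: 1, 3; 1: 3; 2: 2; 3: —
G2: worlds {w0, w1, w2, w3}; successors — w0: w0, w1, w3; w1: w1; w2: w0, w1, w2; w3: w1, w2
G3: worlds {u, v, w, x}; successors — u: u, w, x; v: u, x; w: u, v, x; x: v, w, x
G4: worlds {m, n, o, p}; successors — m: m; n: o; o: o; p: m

Frame correspondent (Sahlqvist): \forall x \forall y \forall z (Rxy \wedge Rxz \to \exists w (Ryw \wedge Rzw)) — i.e. convergence.
G1: fails — R01 and R03 but 1 and 3 have no common successor.
G2: holds.
G3: holds.
G4: holds.

G2, G3, G4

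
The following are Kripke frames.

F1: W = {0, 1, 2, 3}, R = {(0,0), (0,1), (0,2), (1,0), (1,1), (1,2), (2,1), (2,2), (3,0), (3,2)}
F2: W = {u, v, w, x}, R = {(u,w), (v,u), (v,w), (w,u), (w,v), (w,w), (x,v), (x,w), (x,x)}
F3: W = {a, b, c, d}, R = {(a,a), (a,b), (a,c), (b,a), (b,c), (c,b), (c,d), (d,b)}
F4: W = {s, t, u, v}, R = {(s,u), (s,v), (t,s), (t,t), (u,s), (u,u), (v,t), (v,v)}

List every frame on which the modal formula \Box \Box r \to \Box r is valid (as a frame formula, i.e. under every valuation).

The schema corresponds to density: \forall x \forall y (Rxy \to \exists z (Rxz \wedge Rzy)).
F1: satisfies the condition.
F2: satisfies the condition.
F3: fails — Rcd but no z with Rcz and Rzd.
F4: satisfies the condition.
Valid on: F1, F2, F4.

F1, F2, F4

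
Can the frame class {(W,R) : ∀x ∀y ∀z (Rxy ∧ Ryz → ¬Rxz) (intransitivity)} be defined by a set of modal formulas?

No

Modal frame validity is preserved under surjective bounded morphisms.
The 7-cycle (worlds 0,1,2,3,4,5,6 with 0→1→2→3→4→5→6→0) is intransitive. Mapping every world to a single reflexive point • is a surjective bounded morphism; the reflexive point is not intransitive (R••∧R•• but R••).
Hence intransitivity is not modally definable.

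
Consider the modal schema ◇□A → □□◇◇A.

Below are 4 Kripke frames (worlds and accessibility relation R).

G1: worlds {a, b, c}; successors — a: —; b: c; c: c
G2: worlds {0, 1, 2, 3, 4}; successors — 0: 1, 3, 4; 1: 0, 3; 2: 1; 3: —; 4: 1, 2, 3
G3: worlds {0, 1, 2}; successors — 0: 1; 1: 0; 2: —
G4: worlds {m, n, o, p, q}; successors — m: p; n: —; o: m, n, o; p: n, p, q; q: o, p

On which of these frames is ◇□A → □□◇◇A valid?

G1, G3

This is the axiom for a generalized confluence (Geach) condition; its first-order frame correspondent is ∀x ∀y ∀z ((xRy ∧ xR²z) → ∃w (yRw ∧ zR²w)).
G1: satisfies the condition.
G2: fails — 0R1, 0R²3 but no w with 1Rw and 3R²w.
G3: satisfies the condition.
G4: fails — mRp, mR²n but no w with pRw and nR²w.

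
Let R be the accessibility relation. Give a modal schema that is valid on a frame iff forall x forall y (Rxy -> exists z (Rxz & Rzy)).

This is density; the standard corresponding axiom is C4: □□p → □p.
Suppose □□p→□p is valid. Take Rxy and set V(p)={w : xR²w}. Then □□p at x, so □p at x, so p at y, i.e. ∃z(Rxz∧Rzy).

□□p → □p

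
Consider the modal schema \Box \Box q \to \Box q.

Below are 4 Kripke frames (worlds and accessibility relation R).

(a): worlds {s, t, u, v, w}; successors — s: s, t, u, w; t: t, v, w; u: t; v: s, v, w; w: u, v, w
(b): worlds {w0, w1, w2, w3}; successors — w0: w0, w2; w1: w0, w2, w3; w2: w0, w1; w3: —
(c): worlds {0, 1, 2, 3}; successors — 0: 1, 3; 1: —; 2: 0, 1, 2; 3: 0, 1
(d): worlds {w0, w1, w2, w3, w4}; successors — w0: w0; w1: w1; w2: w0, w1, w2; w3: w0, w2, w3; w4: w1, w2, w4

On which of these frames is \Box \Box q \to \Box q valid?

(a), (d)

The schema corresponds to density: \forall x \forall y (Rxy \to \exists z (Rxz \wedge Rzy)).
(a): condition met.
(b): fails — Rw1w3 but no z with Rw1z and Rzw3.
(c): fails — R03 but no z with R0z and Rz3.
(d): condition met.
Valid on: (a), (d).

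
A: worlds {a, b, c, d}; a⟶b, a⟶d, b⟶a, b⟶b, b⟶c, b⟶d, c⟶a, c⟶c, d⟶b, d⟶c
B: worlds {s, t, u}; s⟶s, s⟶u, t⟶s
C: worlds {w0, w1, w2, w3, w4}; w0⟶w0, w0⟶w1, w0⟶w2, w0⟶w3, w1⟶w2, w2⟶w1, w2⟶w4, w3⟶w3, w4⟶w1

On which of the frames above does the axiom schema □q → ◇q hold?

A, C

This is the axiom for seriality; its first-order frame correspondent is ∀x ∃y Rxy.
A: satisfies the condition.
B: fails — world u has no successor.
C: satisfies the condition.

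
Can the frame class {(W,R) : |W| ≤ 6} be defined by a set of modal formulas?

Any modally definable frame class is closed under disjoint unions.
Any modal formula valid on each of 7 disjoint one-world frames is valid on their disjoint union (validity is preserved under disjoint unions). Each one-world frame has |W|=1≤6, but the union has |W|=7.
So no modal formula (or set of formulas) defines exactly the |W|≤6 frames.

Not definable by any modal formula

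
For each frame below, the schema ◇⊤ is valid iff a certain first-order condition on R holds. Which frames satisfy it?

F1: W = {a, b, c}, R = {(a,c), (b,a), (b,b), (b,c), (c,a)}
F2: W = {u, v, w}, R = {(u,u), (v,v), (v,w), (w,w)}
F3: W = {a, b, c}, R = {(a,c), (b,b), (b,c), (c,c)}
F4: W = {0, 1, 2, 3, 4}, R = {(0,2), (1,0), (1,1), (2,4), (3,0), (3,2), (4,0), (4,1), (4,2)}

This is the axiom for seriality; its first-order frame correspondent is ∀x ∃y Rxy.
F1: satisfies the condition.
F2: satisfies the condition.
F3: satisfies the condition.
F4: satisfies the condition.
Valid on: F1, F2, F3, F4.

F1, F2, F3, F4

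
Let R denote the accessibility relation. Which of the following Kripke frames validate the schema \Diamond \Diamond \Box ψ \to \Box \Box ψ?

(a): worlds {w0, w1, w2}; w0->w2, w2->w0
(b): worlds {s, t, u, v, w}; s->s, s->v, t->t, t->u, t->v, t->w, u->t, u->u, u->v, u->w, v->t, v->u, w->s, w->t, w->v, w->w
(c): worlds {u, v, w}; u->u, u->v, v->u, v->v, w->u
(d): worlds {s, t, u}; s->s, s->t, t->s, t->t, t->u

(c)

The schema corresponds to a generalized confluence (Geach) condition: \forall x \forall y \forall z ((x R^2 y \wedge x R^2 z) \to \exists w (yRw \wedge z = w)).
(a): fails — w0R²w0, w0R²w0 but no w with w0Rw and w0=w.
(b): fails — sR²s, sR²t but no w* with sRw* and t=w*.
(c): ✓.
(d): fails — sR²s, sR²u but no w with sRw and u=w.
Valid on: (c).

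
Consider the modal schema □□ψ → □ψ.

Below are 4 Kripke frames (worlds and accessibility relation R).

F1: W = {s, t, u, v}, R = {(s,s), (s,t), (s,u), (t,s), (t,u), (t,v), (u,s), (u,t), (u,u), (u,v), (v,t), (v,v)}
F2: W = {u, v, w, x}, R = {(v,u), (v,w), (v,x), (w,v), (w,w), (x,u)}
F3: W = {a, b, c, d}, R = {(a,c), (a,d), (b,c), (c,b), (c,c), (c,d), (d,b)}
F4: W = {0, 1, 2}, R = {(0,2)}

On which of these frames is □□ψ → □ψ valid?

F1

Frame correspondent (Sahlqvist): ∀x ∀y (Rxy → ∃z (Rxz ∧ Rzy)) — i.e. density.
F1: condition met.
F2: fails — Rvx but no z with Rvz and Rzx.
F3: fails — Rdb but no z with Rdz and Rzb.
F4: fails — R02 but no z with R0z and Rz2.
Valid on: F1.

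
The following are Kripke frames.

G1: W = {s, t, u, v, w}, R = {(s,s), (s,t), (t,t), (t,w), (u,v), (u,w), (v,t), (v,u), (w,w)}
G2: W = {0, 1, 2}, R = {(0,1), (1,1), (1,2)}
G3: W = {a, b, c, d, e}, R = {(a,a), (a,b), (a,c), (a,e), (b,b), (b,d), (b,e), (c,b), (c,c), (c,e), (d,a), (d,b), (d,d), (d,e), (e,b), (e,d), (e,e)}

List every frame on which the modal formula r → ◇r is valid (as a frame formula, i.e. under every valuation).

G3

This is the axiom for reflexivity; its first-order frame correspondent is ∀x Rxx.
G1: fails — world u does not see itself.
G2: fails — world 0 does not see itself.
G3: condition met.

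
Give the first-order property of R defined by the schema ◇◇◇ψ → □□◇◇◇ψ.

This is a Sahlqvist (Geach-type) schema ◇^3□^0ψ → □^2◇^3ψ.
Minimal-valuation argument: fix x; take any y with xR^3y and any z with xR^2z. Set V(ψ) to the set of worlds R-reachable from y in exactly 0 steps. Then □^0ψ holds at y, so the antecedent holds at x; validity forces ◇^3ψ at z, giving a w with zR^3w and yR^0w.
First-order correspondent: ∀x ∀y ∀z ((xR³y ∧ xR²z) → ∃w (y = w ∧ zR³w)).

∀x ∀y ∀z ((xR³y ∧ xR²z) → ∃w (y = w ∧ zR³w))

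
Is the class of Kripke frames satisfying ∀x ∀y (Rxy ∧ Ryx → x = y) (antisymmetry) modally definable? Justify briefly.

Not modally definable

Any modally definable frame class is closed under surjective bounded morphisms.
The 6-cycle (worlds w0,w1,w2,w3,w4,w5 with w0→w1→w2→w3→w4→w5→w0) is antisymmetric. Sending even-indexed worlds to s and odd-indexed worlds to t is a surjective bounded morphism onto the two-world frame with s↔t, which is not antisymmetric.
So the class is not modally definable.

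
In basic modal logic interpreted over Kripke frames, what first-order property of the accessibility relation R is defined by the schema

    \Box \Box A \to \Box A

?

This schema is the C4 axiom.
Its frame correspondent is density — \forall x \forall y (Rxy \to \exists z (Rxz \wedge Rzy)).

density: \forall x \forall y (Rxy \to \exists z (Rxz \wedge Rzy))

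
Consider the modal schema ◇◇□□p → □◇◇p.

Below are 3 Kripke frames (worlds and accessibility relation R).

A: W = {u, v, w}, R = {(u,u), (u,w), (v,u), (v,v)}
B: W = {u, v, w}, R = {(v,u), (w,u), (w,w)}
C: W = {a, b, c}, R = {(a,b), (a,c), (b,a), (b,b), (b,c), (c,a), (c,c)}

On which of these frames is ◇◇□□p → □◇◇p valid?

C

The schema corresponds to a generalized confluence (Geach) condition: ∀x ∀y ∀z ((xR²y ∧ xRz) → ∃w (yR²w ∧ zR²w)).
A: fails — uR²u, uRw but no t with uR²t and wR²t.
B: fails — wR²u, wRu but no t with uR²t and uR²t.
C: satisfies the condition.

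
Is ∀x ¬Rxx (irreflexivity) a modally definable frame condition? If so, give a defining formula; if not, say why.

Modal frame validity is preserved under surjective bounded morphisms.
The 5-cycle (worlds a,b,c,d,e with a→b→c→d→e→a) is irreflexive, and the map sending every world to a single reflexive point • is a surjective bounded morphism (forth: every edge maps to (•,•); back: every world has a successor). So any modal formula valid on the 5-cycle is also valid on the reflexive point, which is not irreflexive.
Hence irreflexivity is not modally definable.

Not modally definable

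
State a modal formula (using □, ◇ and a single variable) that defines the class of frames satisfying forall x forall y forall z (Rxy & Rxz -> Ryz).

◇p → □◇p

The condition is the Euclidean property. The 5 schema ◇p → □◇p defines it.
Suppose ◇p→□◇p is valid. Take Rxy, Rxz and set V(p)={y}. Then ◇p at x, so □◇p at x, so ◇p at z, so some w with Rzw has p; w=y, i.e. Rzy. By symmetry of the argument, Ryz.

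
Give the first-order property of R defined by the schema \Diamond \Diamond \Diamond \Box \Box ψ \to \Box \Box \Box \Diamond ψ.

This is a Sahlqvist (Geach-type) schema ◇^3□^2ψ → □^3◇^1ψ.
Minimal-valuation argument: fix x; take any y with xR^3y and any z with xR^3z. Set V(ψ) to the set of worlds R-reachable from y in exactly 2 steps. Then □^2ψ holds at y, so the antecedent holds at x; validity forces ◇^1ψ at z, giving a w with zR^1w and yR^2w.
First-order correspondent: \forall x \forall y \forall z ((x R^3 y \wedge x R^3 z) \to \exists w (y R^2 w \wedge zRw)).

\forall x \forall y \forall z ((x R^3 y \wedge x R^3 z) \to \exists w (y R^2 w \wedge zRw))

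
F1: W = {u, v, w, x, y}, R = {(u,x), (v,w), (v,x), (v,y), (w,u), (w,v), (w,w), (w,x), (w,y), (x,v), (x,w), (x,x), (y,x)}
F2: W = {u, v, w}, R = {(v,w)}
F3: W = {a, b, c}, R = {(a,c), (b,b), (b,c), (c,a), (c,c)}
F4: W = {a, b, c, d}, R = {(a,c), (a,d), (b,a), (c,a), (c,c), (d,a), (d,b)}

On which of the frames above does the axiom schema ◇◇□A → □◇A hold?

Frame correspondent (Sahlqvist): ∀x ∀y ∀z ((xR²y ∧ xRz) → ∃w (yRw ∧ zRw)) — i.e. a generalized confluence (Geach) condition.
F1: ✓.
F2: ✓.
F3: ✓.
F4: fails — aR²a, aRd but no w with aRw and dRw.
Valid on: F1, F2, F3.

F1, F2, F3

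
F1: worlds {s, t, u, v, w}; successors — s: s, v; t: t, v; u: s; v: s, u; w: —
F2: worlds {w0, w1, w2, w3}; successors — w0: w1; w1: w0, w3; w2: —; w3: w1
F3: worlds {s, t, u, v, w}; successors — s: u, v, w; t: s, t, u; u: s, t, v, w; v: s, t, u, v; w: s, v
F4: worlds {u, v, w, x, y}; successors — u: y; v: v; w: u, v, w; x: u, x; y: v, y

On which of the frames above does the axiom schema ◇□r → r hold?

F2

Frame correspondent (Sahlqvist): ∀x ∀y (Rxy → Ryx) — i.e. symmetry.
F1: fails — Rtv but not Rvt.
F2: condition met.
F3: fails — Ruw but not Rwu.
F4: fails — Rwu but not Ruw.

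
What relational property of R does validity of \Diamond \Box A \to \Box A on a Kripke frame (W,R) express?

Replacing A by ¬A and contraposing gives the equivalent schema ◇A → □◇A.
Suppose ◇A→□◇A is valid. Take Rxy, Rxz and set V(A)={y}. Then ◇A at x, so □◇A at x, so ◇A at z, so some w with Rzw has A; w=y, i.e. Rzy. By symmetry of the argument, Ryz.

The Euclidean property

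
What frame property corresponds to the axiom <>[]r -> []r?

The Euclidean property

Replacing r by ¬r and contraposing gives the equivalent schema ◇r → □◇r.
Suppose ◇r→□◇r is valid. Take Rxy, Rxz and set V(r)={y}. Then ◇r at x, so □◇r at x, so ◇r at z, so some w with Rzw has r; w=y, i.e. Rzy. By symmetry of the argument, Ryz.
Conversely, on a frame with the Euclidean property the schema holds at every world under every valuation.
Frame condition: forall x forall y forall z (Rxy & Rxz -> Ryz).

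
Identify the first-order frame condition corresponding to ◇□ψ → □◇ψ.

This is the .2 axiom.
It corresponds to convergence: ∀x ∀y ∀z (Rxy ∧ Rxz → ∃w (Ryw ∧ Rzw)).

convergence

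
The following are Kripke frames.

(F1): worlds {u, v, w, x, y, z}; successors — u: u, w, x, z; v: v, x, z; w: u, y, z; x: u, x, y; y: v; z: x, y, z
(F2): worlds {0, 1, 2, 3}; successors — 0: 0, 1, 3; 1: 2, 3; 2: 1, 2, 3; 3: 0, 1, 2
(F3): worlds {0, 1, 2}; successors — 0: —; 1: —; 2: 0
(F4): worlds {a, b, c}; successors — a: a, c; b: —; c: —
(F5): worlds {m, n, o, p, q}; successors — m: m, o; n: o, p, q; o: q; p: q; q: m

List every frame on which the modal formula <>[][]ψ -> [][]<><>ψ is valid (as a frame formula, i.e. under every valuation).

This is the axiom for a generalized confluence (Geach) condition; its first-order frame correspondent is forall x forall y forall z ((xRy & x R^2 z) -> exists w (y R^2 w & z R^2 w)).
(F1): condition met.
(F2): condition met.
(F3): condition met.
(F4): fails — aRa, aR²c but no w with aR²w and cR²w.
(F5): condition met.

(F1), (F2), (F3), (F5)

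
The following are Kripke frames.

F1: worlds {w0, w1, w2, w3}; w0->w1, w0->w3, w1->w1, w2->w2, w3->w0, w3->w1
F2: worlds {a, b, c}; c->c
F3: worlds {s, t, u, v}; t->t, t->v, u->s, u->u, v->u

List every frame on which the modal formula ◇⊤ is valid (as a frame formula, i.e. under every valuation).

Frame correspondent (Sahlqvist): ∀x ∃y Rxy — i.e. seriality.
F1: holds.
F2: fails — world a has no successor.
F3: fails — world s has no successor.

F1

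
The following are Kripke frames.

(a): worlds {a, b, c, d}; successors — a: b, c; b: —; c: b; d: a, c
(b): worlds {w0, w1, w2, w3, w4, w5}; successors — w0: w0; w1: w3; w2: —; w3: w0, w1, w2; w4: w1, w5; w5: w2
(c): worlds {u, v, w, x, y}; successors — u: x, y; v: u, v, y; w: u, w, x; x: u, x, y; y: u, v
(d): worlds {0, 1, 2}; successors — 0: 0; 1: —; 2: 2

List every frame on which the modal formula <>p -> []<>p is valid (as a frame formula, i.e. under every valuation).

(d)

This is the axiom for the Euclidean property; its first-order frame correspondent is forall x forall y forall z (Rxy & Rxz -> Ryz).
(a): fails — Rab and Rab but not Rbb.
(b): fails — Rw1w3 and Rw1w3 but not Rw3w3.
(c): fails — Ruy and Rux but not Ryx.
(d): ✓.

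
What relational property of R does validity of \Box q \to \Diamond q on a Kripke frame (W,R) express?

Suppose □q→◇q is valid. At any x set V(q)=W. Then □q at x, so ◇q at x, so x has a successor.
The converse is a direct semantic check.
So the correspondent is seriality.

Seriality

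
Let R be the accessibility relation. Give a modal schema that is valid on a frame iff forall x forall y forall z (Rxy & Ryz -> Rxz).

□r → □□r

The condition is transitivity. The 4 schema □r → □□r defines it.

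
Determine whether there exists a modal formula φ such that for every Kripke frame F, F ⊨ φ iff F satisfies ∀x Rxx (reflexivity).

Definable; □r → r defines it

Yes: it is reflexivity, defined by the T schema □r → r.
Suppose □r→r is valid. At any x set V(r)={w : Rxw}. Then □r holds at x, so r holds at x, i.e. Rxx.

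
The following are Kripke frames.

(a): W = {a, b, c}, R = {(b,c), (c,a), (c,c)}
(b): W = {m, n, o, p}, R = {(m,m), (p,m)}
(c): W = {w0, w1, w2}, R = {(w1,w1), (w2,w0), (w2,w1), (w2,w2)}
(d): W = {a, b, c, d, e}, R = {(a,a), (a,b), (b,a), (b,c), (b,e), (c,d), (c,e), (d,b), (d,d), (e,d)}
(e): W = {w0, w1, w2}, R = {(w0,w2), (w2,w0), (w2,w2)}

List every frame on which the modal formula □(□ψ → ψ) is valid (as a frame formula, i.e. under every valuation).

This is the axiom for shift-reflexivity; its first-order frame correspondent is ∀x ∀y (Rxy → Ryy).
(a): fails — Rca but not Raa.
(b): satisfies the condition.
(c): fails — Rw2w0 but not Rw0w0.
(d): fails — Rbc but not Rcc.
(e): fails — Rw2w0 but not Rw0w0.

(b)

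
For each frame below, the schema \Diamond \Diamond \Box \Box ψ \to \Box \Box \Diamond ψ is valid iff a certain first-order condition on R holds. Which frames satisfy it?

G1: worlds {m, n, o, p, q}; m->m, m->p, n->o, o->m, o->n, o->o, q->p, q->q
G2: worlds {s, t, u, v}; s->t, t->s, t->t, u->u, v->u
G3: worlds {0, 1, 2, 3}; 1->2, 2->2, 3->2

G2, G3

Frame correspondent (Sahlqvist): \forall x \forall y \forall z ((x R^2 y \wedge x R^2 z) \to \exists w (y R^2 w \wedge zRw)) — i.e. a generalized confluence (Geach) condition.
G1: fails — mR²m, mR²p but no w with mR²w and pRw.
G2: condition met.
G3: condition met.
Valid on: G2, G3.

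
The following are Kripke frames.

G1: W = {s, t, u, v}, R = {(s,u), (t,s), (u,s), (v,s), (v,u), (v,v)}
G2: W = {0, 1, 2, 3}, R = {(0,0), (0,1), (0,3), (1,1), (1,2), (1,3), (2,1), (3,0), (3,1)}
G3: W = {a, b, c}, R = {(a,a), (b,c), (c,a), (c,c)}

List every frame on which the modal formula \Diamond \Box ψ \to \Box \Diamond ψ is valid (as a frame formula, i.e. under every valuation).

G2, G3

The schema corresponds to convergence: \forall x \forall y \forall z (Rxy \wedge Rxz \to \exists w (Ryw \wedge Rzw)).
G1: fails — Rvu and Rvs but u and s have no common successor.
G2: satisfies the condition.
G3: satisfies the condition.
Valid on: G2, G3.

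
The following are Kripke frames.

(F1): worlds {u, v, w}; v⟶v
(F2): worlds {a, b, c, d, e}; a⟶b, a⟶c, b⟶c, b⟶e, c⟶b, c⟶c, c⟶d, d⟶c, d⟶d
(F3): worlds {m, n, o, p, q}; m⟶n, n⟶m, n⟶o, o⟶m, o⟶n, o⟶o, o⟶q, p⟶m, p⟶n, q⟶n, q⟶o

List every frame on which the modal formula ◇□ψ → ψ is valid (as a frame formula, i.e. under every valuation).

This is the axiom for a generalized confluence (Geach) condition; its first-order frame correspondent is ∀x ∀y (xRy → ∃w (yRw ∧ x = w)).
(F1): holds.
(F2): fails — aRb but no w with bRw and a=w.
(F3): fails — oRm but no w with mRw and o=w.

(F1)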